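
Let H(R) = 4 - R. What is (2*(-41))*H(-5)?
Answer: -738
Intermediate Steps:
(2*(-41))*H(-5) = (2*(-41))*(4 - 1*(-5)) = -82*(4 + 5) = -82*9 = -738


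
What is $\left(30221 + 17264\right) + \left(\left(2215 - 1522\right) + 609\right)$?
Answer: $48787$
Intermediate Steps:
$\left(30221 + 17264\right) + \left(\left(2215 - 1522\right) + 609\right) = 47485 + \left(693 + 609\right) = 47485 + 1302 = 48787$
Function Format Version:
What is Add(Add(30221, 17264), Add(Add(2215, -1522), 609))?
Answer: 48787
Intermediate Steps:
Add(Add(30221, 17264), Add(Add(2215, -1522), 609)) = Add(47485, Add(693, 609)) = Add(47485, 1302) = 48787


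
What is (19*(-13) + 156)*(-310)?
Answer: 28210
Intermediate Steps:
(19*(-13) + 156)*(-310) = (-247 + 156)*(-310) = -91*(-310) = 28210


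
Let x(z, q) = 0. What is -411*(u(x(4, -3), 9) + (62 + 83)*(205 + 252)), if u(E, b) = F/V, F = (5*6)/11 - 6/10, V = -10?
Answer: -14979155163/550 ≈ -2.7235e+7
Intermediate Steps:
F = 117/55 (F = 30*(1/11) - 6*⅒ = 30/11 - ⅗ = 117/55 ≈ 2.1273)
u(E, b) = -117/550 (u(E, b) = (117/55)/(-10) = (117/55)*(-⅒) = -117/550)
-411*(u(x(4, -3), 9) + (62 + 83)*(205 + 252)) = -411*(-117/550 + (62 + 83)*(205 + 252)) = -411*(-117/550 + 145*457) = -411*(-117/550 + 66265) = -411*36445633/550 = -14979155163/550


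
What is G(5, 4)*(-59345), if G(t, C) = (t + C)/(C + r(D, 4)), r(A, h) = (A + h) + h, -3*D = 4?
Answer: -1602315/32 ≈ -50072.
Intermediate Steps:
D = -4/3 (D = -⅓*4 = -4/3 ≈ -1.3333)
r(A, h) = A + 2*h
G(t, C) = (C + t)/(20/3 + C) (G(t, C) = (t + C)/(C + (-4/3 + 2*4)) = (C + t)/(C + (-4/3 + 8)) = (C + t)/(C + 20/3) = (C + t)/(20/3 + C))
G(5, 4)*(-59345) = (3*(4 + 5)/(20 + 3*4))*(-59345) = (3*9/(20 + 12))*(-59345) = (3*9/32)*(-59345) = (3*(1/32)*9)*(-59345) = (27/32)*(-59345) = -1602315/32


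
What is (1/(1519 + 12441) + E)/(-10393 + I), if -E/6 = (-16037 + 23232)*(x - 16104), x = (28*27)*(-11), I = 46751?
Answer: 14716791144001/507557680 ≈ 28995.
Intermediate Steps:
x = -8316 (x = 756*(-11) = -8316)
E = 1054211400 (E = -6*(-16037 + 23232)*(-8316 - 16104) = -43170*(-24420) = -6*(-175701900) = 1054211400)
(1/(1519 + 12441) + E)/(-10393 + I) = (1/(1519 + 12441) + 1054211400)/(-10393 + 46751) = (1/13960 + 1054211400)/36358 = (1/13960 + 1054211400)*(1/36358) = (14716791144001/13960)*(1/36358) = 14716791144001/507557680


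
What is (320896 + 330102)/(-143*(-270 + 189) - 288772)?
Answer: -650998/277189 ≈ -2.3486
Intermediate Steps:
(320896 + 330102)/(-143*(-270 + 189) - 288772) = 650998/(-143*(-81) - 288772) = 650998/(11583 - 288772) = 650998/(-277189) = 650998*(-1/277189) = -650998/277189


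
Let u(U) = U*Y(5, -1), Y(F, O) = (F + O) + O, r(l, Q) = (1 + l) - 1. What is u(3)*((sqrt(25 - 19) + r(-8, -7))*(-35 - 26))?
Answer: 4392 - 549*sqrt(6) ≈ 3047.2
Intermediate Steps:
r(l, Q) = l
Y(F, O) = F + 2*O
u(U) = 3*U (u(U) = U*(5 + 2*(-1)) = U*(5 - 2) = U*3 = 3*U)
u(3)*((sqrt(25 - 19) + r(-8, -7))*(-35 - 26)) = (3*3)*((sqrt(25 - 19) - 8)*(-35 - 26)) = 9*((sqrt(6) - 8)*(-61)) = 9*((-8 + sqrt(6))*(-61)) = 9*(488 - 61*sqrt(6)) = 4392 - 549*sqrt(6)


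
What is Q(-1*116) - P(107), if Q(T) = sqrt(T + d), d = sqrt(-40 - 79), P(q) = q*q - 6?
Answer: -11443 + sqrt(-116 + I*sqrt(119)) ≈ -11443.0 + 10.782*I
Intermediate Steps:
P(q) = -6 + q**2 (P(q) = q**2 - 6 = -6 + q**2)
d = I*sqrt(119) (d = sqrt(-119) = I*sqrt(119) ≈ 10.909*I)
Q(T) = sqrt(T + I*sqrt(119))
Q(-1*116) - P(107) = sqrt(-1*116 + I*sqrt(119)) - (-6 + 107**2) = sqrt(-116 + I*sqrt(119)) - (-6 + 11449) = sqrt(-116 + I*sqrt(119)) - 1*11443 = sqrt(-116 + I*sqrt(119)) - 11443 = -11443 + sqrt(-116 + I*sqrt(119))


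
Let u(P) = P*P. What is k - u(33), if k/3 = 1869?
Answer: 4518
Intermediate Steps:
u(P) = P²
k = 5607 (k = 3*1869 = 5607)
k - u(33) = 5607 - 1*33² = 5607 - 1*1089 = 5607 - 1089 = 4518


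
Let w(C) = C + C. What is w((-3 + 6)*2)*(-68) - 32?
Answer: -848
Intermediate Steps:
w(C) = 2*C
w((-3 + 6)*2)*(-68) - 32 = (2*((-3 + 6)*2))*(-68) - 32 = (2*(3*2))*(-68) - 32 = (2*6)*(-68) - 32 = 12*(-68) - 32 = -816 - 32 = -848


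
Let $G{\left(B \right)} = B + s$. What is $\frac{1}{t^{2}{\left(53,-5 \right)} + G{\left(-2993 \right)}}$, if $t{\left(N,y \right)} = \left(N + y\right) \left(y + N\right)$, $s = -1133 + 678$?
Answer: $\frac{1}{5304968} \approx 1.885 \cdot 10^{-7}$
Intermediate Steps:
$s = -455$
$t{\left(N,y \right)} = \left(N + y\right)^{2}$ ($t{\left(N,y \right)} = \left(N + y\right) \left(N + y\right) = \left(N + y\right)^{2}$)
$G{\left(B \right)} = -455 + B$ ($G{\left(B \right)} = B - 455 = -455 + B$)
$\frac{1}{t^{2}{\left(53,-5 \right)} + G{\left(-2993 \right)}} = \frac{1}{\left(\left(53 - 5\right)^{2}\right)^{2} - 3448} = \frac{1}{\left(48^{2}\right)^{2} - 3448} = \frac{1}{2304^{2} - 3448} = \frac{1}{5308416 - 3448} = \frac{1}{5304968}$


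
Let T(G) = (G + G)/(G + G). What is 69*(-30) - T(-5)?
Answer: -2071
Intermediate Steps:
T(G) = 1 (T(G) = (2*G)/((2*G)) = (2*G)*(1/(2*G)) = 1)
69*(-30) - T(-5) = 69*(-30) - 1*1 = -2070 - 1 = -2071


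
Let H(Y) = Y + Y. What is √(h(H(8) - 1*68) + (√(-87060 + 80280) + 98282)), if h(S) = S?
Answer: √(98230 + 2*I*√1695) ≈ 313.42 + 0.131*I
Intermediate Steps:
H(Y) = 2*Y
√(h(H(8) - 1*68) + (√(-87060 + 80280) + 98282)) = √((2*8 - 1*68) + (√(-87060 + 80280) + 98282)) = √((16 - 68) + (√(-6780) + 98282)) = √(-52 + (2*I*√1695 + 98282)) = √(-52 + (98282 + 2*I*√1695)) = √(98230 + 2*I*√1695)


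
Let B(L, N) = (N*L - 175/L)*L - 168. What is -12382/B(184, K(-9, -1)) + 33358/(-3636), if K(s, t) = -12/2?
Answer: -3371315765/369924822 ≈ -9.1135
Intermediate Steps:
K(s, t) = -6 (K(s, t) = -12*½ = -6)
B(L, N) = -168 + L*(-175/L + L*N) (B(L, N) = (L*N - 175/L)*L - 168 = (-175/L + L*N)*L - 168 = L*(-175/L + L*N) - 168 = -168 + L*(-175/L + L*N))
-12382/B(184, K(-9, -1)) + 33358/(-3636) = -12382/(-343 - 6*184²) + 33358/(-3636) = -12382/(-343 - 6*33856) + 33358*(-1/3636) = -12382/(-343 - 203136) - 16679/1818 = -12382/(-203479) - 16679/1818 = -12382*(-1/203479) - 16679/1818 = 12382/203479 - 16679/1818 = -3371315765/369924822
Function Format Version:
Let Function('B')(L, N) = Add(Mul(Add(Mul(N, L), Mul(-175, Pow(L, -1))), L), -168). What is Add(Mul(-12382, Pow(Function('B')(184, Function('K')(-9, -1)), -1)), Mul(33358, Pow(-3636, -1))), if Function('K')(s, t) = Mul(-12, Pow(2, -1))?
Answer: Rational(-3371315765, 369924822) ≈ -9.1135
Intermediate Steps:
Function('K')(s, t) = -6 (Function('K')(s, t) = Mul(-12, Rational(1, 2)) = -6)
Function('B')(L, N) = Add(-168, Mul(L, Add(Mul(-175, Pow(L, -1)), Mul(L, N)))) (Function('B')(L, N) = Add(Mul(Add(Mul(L, N), Mul(-175, Pow(L, -1))), L), -168) = Add(Mul(Add(Mul(-175, Pow(L, -1)), Mul(L, N)), L), -168) = Add(Mul(L, Add(Mul(-175, Pow(L, -1)), Mul(L, N))), -168) = Add(-168, Mul(L, Add(Mul(-175, Pow(L, -1)), Mul(L, N)))))
Add(Mul(-12382, Pow(Function('B')(184, Function('K')(-9, -1)), -1)), Mul(33358, Pow(-3636, -1))) = Add(Mul(-12382, Pow(Add(-343, Mul(-6, Pow(184, 2))), -1)), Mul(33358, Pow(-3636, -1))) = Add(Mul(-12382, Pow(Add(-343, Mul(-6, 33856)), -1)), Mul(33358, Rational(-1, 3636))) = Add(Mul(-12382, Pow(Add(-343, -203136), -1)), Rational(-16679, 1818)) = Add(Mul(-12382, Pow(-203479, -1)), Rational(-16679, 1818)) = Add(Mul(-12382, Rational(-1, 203479)), Rational(-16679, 1818)) = Add(Rational(12382, 203479), Rational(-16679, 1818)) = Rational(-3371315765, 369924822)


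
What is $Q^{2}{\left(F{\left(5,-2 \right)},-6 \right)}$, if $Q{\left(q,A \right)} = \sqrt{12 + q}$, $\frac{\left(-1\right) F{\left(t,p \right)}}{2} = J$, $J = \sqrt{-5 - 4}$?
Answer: $12 - 6 i \approx 12.0 - 6.0 i$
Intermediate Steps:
$J = 3 i$ ($J = \sqrt{-9} = 3 i \approx 3.0 i$)
$F{\left(t,p \right)} = - 6 i$ ($F{\left(t,p \right)} = - 2 \cdot 3 i = - 6 i$)
$Q^{2}{\left(F{\left(5,-2 \right)},-6 \right)} = \left(\sqrt{12 - 6 i}\right)^{2} = 12 - 6 i$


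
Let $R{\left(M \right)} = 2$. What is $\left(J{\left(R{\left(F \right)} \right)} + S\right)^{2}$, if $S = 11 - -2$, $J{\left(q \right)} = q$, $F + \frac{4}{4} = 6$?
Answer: $225$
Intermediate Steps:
$F = 5$ ($F = -1 + 6 = 5$)
$S = 13$ ($S = 11 + 2 = 13$)
$\left(J{\left(R{\left(F \right)} \right)} + S\right)^{2} = \left(2 + 13\right)^{2} = 15^{2} = 225$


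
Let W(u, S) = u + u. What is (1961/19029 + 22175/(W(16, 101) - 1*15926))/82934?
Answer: -130266647/8361044453628 ≈ -1.5580e-5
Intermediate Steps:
W(u, S) = 2*u
(1961/19029 + 22175/(W(16, 101) - 1*15926))/82934 = (1961/19029 + 22175/(2*16 - 1*15926))/82934 = (1961*(1/19029) + 22175/(32 - 15926))*(1/82934) = (1961/19029 + 22175/(-15894))*(1/82934) = (1961/19029 + 22175*(-1/15894))*(1/82934) = (1961/19029 - 22175/15894)*(1/82934) = -130266647/100815642*1/82934 = -130266647/8361044453628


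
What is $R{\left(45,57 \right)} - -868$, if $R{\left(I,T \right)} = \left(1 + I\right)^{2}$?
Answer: $2984$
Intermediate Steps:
$R{\left(45,57 \right)} - -868 = \left(1 + 45\right)^{2} - -868 = 46^{2} + 868 = 2116 + 868 = 2984$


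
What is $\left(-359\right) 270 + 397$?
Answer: $-96533$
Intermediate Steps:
$\left(-359\right) 270 + 397 = -96930 + 397 = -96533$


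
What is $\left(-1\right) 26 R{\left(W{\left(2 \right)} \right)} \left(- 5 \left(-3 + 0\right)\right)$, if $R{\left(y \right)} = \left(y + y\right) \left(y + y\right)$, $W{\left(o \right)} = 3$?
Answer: $-14040$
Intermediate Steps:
$R{\left(y \right)} = 4 y^{2}$ ($R{\left(y \right)} = 2 y 2 y = 4 y^{2}$)
$\left(-1\right) 26 R{\left(W{\left(2 \right)} \right)} \left(- 5 \left(-3 + 0\right)\right) = \left(-1\right) 26 \cdot 4 \cdot 3^{2} \left(- 5 \left(-3 + 0\right)\right) = - 26 \cdot 4 \cdot 9 \left(\left(-5\right) \left(-3\right)\right) = \left(-26\right) 36 \cdot 15 = \left(-936\right) 15 = -14040$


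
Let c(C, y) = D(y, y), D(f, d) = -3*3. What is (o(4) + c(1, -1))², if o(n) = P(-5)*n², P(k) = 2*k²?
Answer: 625681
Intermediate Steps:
D(f, d) = -9
c(C, y) = -9
o(n) = 50*n² (o(n) = (2*(-5)²)*n² = (2*25)*n² = 50*n²)
(o(4) + c(1, -1))² = (50*4² - 9)² = (50*16 - 9)² = (800 - 9)² = 791² = 625681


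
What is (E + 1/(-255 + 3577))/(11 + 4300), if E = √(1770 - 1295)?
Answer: 1/14321142 + 5*√19/4311 ≈ 0.0050556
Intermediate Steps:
E = 5*√19 (E = √475 = 5*√19 ≈ 21.794)
(E + 1/(-255 + 3577))/(11 + 4300) = (5*√19 + 1/(-255 + 3577))/(11 + 4300) = (5*√19 + 1/3322)/4311 = (5*√19 + 1/3322)*(1/4311) = (1/3322 + 5*√19)*(1/4311) = 1/14321142 + 5*√19/4311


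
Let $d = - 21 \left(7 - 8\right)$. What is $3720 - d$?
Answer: $3699$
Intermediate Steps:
$d = 21$ ($d = \left(-21\right) \left(-1\right) = 21$)
$3720 - d = 3720 - 21 = 3699$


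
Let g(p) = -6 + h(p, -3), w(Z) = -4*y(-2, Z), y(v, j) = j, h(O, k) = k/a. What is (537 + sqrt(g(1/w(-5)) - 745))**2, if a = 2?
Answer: (1074 + I*sqrt(3010))**2/4 ≈ 2.8762e+5 + 29462.0*I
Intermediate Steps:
h(O, k) = k/2
w(Z) = -4*Z
g(p) = -15/2 (g(p) = -6 + (1/2)*(-3) = -6 - 3/2 = -15/2)
(537 + sqrt(g(1/w(-5)) - 745))**2 = (537 + sqrt(-15/2 - 745))**2 = (537 + sqrt(-1505/2))**2 = (537 + I*sqrt(3010)/2)**2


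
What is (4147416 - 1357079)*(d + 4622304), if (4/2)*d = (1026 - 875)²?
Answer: 25859194226833/2 ≈ 1.2930e+13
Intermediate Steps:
d = 22801/2 (d = (1026 - 875)²/2 = (½)*151² = (½)*22801 = 22801/2 ≈ 11401.)
(4147416 - 1357079)*(d + 4622304) = (4147416 - 1357079)*(22801/2 + 4622304) = 2790337*(9267409/2) = 25859194226833/2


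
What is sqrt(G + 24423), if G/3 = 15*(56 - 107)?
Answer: 4*sqrt(1383) ≈ 148.75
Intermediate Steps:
G = -2295 (G = 3*(15*(56 - 107)) = 3*(15*(-51)) = 3*(-765) = -2295)
sqrt(G + 24423) = sqrt(-2295 + 24423) = sqrt(22128) = 4*sqrt(1383)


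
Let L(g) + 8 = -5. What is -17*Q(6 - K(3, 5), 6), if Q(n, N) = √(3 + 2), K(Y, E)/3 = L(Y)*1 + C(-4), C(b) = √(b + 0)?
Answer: -17*√5 ≈ -38.013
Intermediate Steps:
L(g) = -13 (L(g) = -8 - 5 = -13)
C(b) = √b
K(Y, E) = -39 + 6*I (K(Y, E) = 3*(-13*1 + √(-4)) = 3*(-13 + 2*I) = -39 + 6*I)
Q(n, N) = √5
-17*Q(6 - K(3, 5), 6) = -17*√5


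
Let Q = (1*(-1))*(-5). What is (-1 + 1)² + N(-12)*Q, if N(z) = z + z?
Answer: -120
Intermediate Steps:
Q = 5 (Q = -1*(-5) = 5)
N(z) = 2*z
(-1 + 1)² + N(-12)*Q = (-1 + 1)² + (2*(-12))*5 = 0² - 24*5 = 0 - 120 = -120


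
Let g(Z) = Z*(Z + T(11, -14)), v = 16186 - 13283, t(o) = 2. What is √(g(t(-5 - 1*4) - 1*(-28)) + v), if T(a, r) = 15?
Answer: √4253 ≈ 65.215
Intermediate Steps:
v = 2903
g(Z) = Z*(15 + Z) (g(Z) = Z*(Z + 15) = Z*(15 + Z))
√(g(t(-5 - 1*4) - 1*(-28)) + v) = √((2 - 1*(-28))*(15 + (2 - 1*(-28))) + 2903) = √((2 + 28)*(15 + (2 + 28)) + 2903) = √(30*(15 + 30) + 2903) = √(30*45 + 2903) = √(1350 + 2903) = √4253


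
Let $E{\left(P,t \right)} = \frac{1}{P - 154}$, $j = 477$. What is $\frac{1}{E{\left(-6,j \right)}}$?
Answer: $-160$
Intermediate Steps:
$E{\left(P,t \right)} = \frac{1}{-154 + P}$
$\frac{1}{E{\left(-6,j \right)}} = \frac{1}{\frac{1}{-154 - 6}} = \frac{1}{\frac{1}{-160}} = \frac{1}{- \frac{1}{160}} = -160$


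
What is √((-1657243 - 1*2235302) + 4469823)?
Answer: 3*√64142 ≈ 759.79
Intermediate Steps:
√((-1657243 - 1*2235302) + 4469823) = √((-1657243 - 2235302) + 4469823) = √(-3892545 + 4469823) = √577278 = 3*√64142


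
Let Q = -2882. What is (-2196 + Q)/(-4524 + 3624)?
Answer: 2539/450 ≈ 5.6422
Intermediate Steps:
(-2196 + Q)/(-4524 + 3624) = (-2196 - 2882)/(-4524 + 3624) = -5078/(-900) = -5078*(-1/900) = 2539/450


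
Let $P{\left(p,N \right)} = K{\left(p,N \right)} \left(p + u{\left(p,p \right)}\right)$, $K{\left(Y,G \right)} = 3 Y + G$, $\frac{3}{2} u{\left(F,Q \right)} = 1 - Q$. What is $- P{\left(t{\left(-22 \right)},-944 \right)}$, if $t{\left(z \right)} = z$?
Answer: $- \frac{20200}{3} \approx -6733.3$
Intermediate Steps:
$u{\left(F,Q \right)} = \frac{2}{3} - \frac{2 Q}{3}$ ($u{\left(F,Q \right)} = \frac{2 \left(1 - Q\right)}{3} = \frac{2}{3} - \frac{2 Q}{3}$)
$K{\left(Y,G \right)} = G + 3 Y$
$P{\left(p,N \right)} = \left(\frac{2}{3} + \frac{p}{3}\right) \left(N + 3 p\right)$ ($P{\left(p,N \right)} = \left(N + 3 p\right) \left(p - \left(- \frac{2}{3} + \frac{2 p}{3}\right)\right) = \left(N + 3 p\right) \left(\frac{2}{3} + \frac{p}{3}\right) = \left(\frac{2}{3} + \frac{p}{3}\right) \left(N + 3 p\right)$)
$- P{\left(t{\left(-22 \right)},-944 \right)} = - \frac{\left(2 - 22\right) \left(-944 + 3 \left(-22\right)\right)}{3} = - \frac{\left(-20\right) \left(-944 - 66\right)}{3} = - \frac{\left(-20\right) \left(-1010\right)}{3} = \left(-1\right) \frac{20200}{3} = - \frac{20200}{3}$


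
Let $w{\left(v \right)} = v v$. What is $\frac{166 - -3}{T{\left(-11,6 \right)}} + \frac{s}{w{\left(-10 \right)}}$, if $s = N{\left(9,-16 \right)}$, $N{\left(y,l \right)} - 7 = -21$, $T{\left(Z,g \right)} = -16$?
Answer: $- \frac{4281}{400} \approx -10.702$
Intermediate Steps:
$N{\left(y,l \right)} = -14$ ($N{\left(y,l \right)} = 7 - 21 = -14$)
$w{\left(v \right)} = v^{2}$
$s = -14$
$\frac{166 - -3}{T{\left(-11,6 \right)}} + \frac{s}{w{\left(-10 \right)}} = \frac{166 - -3}{-16} - \frac{14}{\left(-10\right)^{2}} = \left(166 + 3\right) \left(- \frac{1}{16}\right) - \frac{14}{100} = 169 \left(- \frac{1}{16}\right) - \frac{7}{50} = - \frac{169}{16} - \frac{7}{50} = - \frac{4281}{400}$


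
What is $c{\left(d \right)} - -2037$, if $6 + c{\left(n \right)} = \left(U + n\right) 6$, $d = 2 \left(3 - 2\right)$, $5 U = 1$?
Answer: $\frac{10221}{5} \approx 2044.2$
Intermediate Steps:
$U = \frac{1}{5}$ ($U = \frac{1}{5} \cdot 1 = \frac{1}{5} \approx 0.2$)
$d = 2$ ($d = 2 \cdot 1 = 2$)
$c{\left(n \right)} = - \frac{24}{5} + 6 n$ ($c{\left(n \right)} = -6 + \left(\frac{1}{5} + n\right) 6 = -6 + \left(\frac{6}{5} + 6 n\right) = - \frac{24}{5} + 6 n$)
$c{\left(d \right)} - -2037 = \left(- \frac{24}{5} + 6 \cdot 2\right) - -2037 = \left(- \frac{24}{5} + 12\right) + 2037 = \frac{36}{5} + 2037 = \frac{10221}{5}$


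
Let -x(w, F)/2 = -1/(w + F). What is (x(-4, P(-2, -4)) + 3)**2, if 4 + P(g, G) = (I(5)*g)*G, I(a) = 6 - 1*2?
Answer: 1369/144 ≈ 9.5069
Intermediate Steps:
I(a) = 4 (I(a) = 6 - 2 = 4)
P(g, G) = -4 + 4*G*g (P(g, G) = -4 + (4*g)*G = -4 + 4*G*g)
x(w, F) = 2/(F + w) (x(w, F) = -(-2)/(w + F) = -(-2)/(F + w) = 2/(F + w))
(x(-4, P(-2, -4)) + 3)**2 = (2/((-4 + 4*(-4)*(-2)) - 4) + 3)**2 = (2/((-4 + 32) - 4) + 3)**2 = (2/(28 - 4) + 3)**2 = (2/24 + 3)**2 = (2*(1/24) + 3)**2 = (1/12 + 3)**2 = (37/12)**2 = 1369/144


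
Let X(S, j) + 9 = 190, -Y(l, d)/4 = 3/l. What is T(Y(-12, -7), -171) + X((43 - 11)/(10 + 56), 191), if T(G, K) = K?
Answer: 10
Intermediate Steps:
Y(l, d) = -12/l
X(S, j) = 181 (X(S, j) = -9 + 190 = 181)
T(Y(-12, -7), -171) + X((43 - 11)/(10 + 56), 191) = -171 + 181 = 10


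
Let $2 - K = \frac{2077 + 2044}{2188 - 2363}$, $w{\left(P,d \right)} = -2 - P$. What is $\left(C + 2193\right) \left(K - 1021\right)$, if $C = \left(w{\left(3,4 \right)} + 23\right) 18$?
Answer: $- \frac{438471468}{175} \approx -2.5056 \cdot 10^{6}$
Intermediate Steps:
$C = 324$ ($C = \left(\left(-2 - 3\right) + 23\right) 18 = \left(-5 + 23\right) 18 = 18 \cdot 18 = 324$)
$K = \frac{4471}{175}$ ($K = 2 - \frac{2077 + 2044}{2188 - 2363} = 2 - \frac{4121}{-175} = 2 - 4121 \left(- \frac{1}{175}\right) = 2 - - \frac{4121}{175} = 2 + \frac{4121}{175} = \frac{4471}{175} \approx 25.549$)
$\left(C + 2193\right) \left(K - 1021\right) = \left(324 + 2193\right) \left(\frac{4471}{175} - 1021\right) = 2517 \left(- \frac{174204}{175}\right) = - \frac{438471468}{175}$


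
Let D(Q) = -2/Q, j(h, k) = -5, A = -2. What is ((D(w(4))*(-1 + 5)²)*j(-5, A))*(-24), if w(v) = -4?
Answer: 960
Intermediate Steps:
((D(w(4))*(-1 + 5)²)*j(-5, A))*(-24) = (((-2/(-4))*(-1 + 5)²)*(-5))*(-24) = ((-2*(-¼)*4²)*(-5))*(-24) = (((½)*16)*(-5))*(-24) = (8*(-5))*(-24) = -40*(-24) = 960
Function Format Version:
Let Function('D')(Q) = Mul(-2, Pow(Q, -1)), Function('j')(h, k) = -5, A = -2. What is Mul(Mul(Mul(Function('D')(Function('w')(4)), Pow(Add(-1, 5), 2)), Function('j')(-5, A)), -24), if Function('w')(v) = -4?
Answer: 960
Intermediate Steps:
Mul(Mul(Mul(Function('D')(Function('w')(4)), Pow(Add(-1, 5), 2)), Function('j')(-5, A)), -24) = Mul(Mul(Mul(Mul(-2, Pow(-4, -1)), Pow(Add(-1, 5), 2)), -5), -24) = Mul(Mul(Mul(Mul(-2, Rational(-1, 4)), Pow(4, 2)), -5), -24) = Mul(Mul(Mul(Rational(1, 2), 16), -5), -24) = Mul(Mul(8, -5), -24) = Mul(-40, -24) = 960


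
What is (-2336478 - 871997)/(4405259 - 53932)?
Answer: -3208475/4351327 ≈ -0.73736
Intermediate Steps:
(-2336478 - 871997)/(4405259 - 53932) = -3208475/4351327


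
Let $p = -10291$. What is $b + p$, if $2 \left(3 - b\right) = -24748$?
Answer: $2086$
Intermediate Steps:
$b = 12377$ ($b = 3 - -12374 = 3 + 12374 = 12377$)
$b + p = 12377 - 10291 = 2086$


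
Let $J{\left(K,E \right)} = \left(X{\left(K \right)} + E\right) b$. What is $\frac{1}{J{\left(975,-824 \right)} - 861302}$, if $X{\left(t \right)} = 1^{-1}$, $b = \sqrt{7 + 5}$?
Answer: $- \frac{430651}{370916503628} + \frac{823 \sqrt{3}}{370916503628} \approx -1.1572 \cdot 10^{-6}$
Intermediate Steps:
$b = 2 \sqrt{3}$ ($b = \sqrt{12} = 2 \sqrt{3} \approx 3.4641$)
$X{\left(t \right)} = 1$
$J{\left(K,E \right)} = 2 \sqrt{3} \left(1 + E\right)$ ($J{\left(K,E \right)} = \left(1 + E\right) 2 \sqrt{3} = 2 \sqrt{3} \left(1 + E\right)$)
$\frac{1}{J{\left(975,-824 \right)} - 861302} = \frac{1}{2 \sqrt{3} \left(1 - 824\right) - 861302} = \frac{1}{2 \sqrt{3} \left(-823\right) - 861302} = \frac{1}{- 1646 \sqrt{3} - 861302} = \frac{1}{-861302 - 1646 \sqrt{3}}$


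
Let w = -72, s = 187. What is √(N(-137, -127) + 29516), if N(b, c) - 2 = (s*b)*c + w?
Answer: √3283059 ≈ 1811.9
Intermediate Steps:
N(b, c) = -70 + 187*b*c (N(b, c) = 2 + ((187*b)*c - 72) = 2 + (187*b*c - 72) = 2 + (-72 + 187*b*c) = -70 + 187*b*c)
√(N(-137, -127) + 29516) = √((-70 + 187*(-137)*(-127)) + 29516) = √((-70 + 3253613) + 29516) = √(3253543 + 29516) = √3283059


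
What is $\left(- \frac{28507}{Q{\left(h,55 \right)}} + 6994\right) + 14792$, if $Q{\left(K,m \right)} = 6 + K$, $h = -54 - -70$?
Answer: $\frac{450785}{22} \approx 20490.0$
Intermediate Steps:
$h = 16$ ($h = -54 + 70 = 16$)
$\left(- \frac{28507}{Q{\left(h,55 \right)}} + 6994\right) + 14792 = \left(- \frac{28507}{6 + 16} + 6994\right) + 14792 = \left(- \frac{28507}{22} + 6994\right) + 14792 = \frac{125361}{22} + 14792 = \frac{450785}{22}$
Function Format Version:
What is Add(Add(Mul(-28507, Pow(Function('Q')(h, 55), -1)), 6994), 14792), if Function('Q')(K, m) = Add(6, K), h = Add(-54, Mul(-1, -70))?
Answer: Rational(450785, 22) ≈ 20490.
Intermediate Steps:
h = 16 (h = Add(-54, 70) = 16)
Add(Add(Mul(-28507, Pow(Function('Q')(h, 55), -1)), 6994), 14792) = Add(Add(Mul(-28507, Pow(Add(6, 16), -1)), 6994), 14792) = Add(Add(Mul(-28507, Pow(22, -1)), 6994), 14792) = Add(Add(Mul(-28507, Rational(1, 22)), 6994), 14792) = Add(Add(Rational(-28507, 22), 6994), 14792) = Add(Rational(125361, 22), 14792) = Rational(450785, 22)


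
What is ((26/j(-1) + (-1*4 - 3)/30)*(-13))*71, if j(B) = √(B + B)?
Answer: 6461/30 + 11999*I*√2 ≈ 215.37 + 16969.0*I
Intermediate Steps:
j(B) = √2*√B (j(B) = √(2*B) = √2*√B)
((26/j(-1) + (-1*4 - 3)/30)*(-13))*71 = ((26/((√2*√(-1))) + (-1*4 - 3)/30)*(-13))*71 = ((26/((√2*I)) + (-4 - 3)*(1/30))*(-13))*71 = ((26/((I*√2)) - 7*1/30)*(-13))*71 = ((26*(-I*√2/2) - 7/30)*(-13))*71 = ((-13*I*√2 - 7/30)*(-13))*71 = ((-7/30 - 13*I*√2)*(-13))*71 = (91/30 + 169*I*√2)*71 = 6461/30 + 11999*I*√2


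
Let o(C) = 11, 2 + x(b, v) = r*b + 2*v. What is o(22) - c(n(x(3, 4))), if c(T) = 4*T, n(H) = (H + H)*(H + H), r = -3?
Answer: -133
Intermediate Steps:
x(b, v) = -2 - 3*b + 2*v (x(b, v) = -2 + (-3*b + 2*v) = -2 - 3*b + 2*v)
n(H) = 4*H² (n(H) = (2*H)*(2*H) = 4*H²)
o(22) - c(n(x(3, 4))) = 11 - 4*4*(-2 - 3*3 + 2*4)² = 11 - 4*4*(-2 - 9 + 8)² = 11 - 4*4*(-3)² = 11 - 4*4*9 = 11 - 4*36 = 11 - 1*144 = 11 - 144 = -133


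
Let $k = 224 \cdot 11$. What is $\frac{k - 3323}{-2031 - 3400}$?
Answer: $\frac{859}{5431} \approx 0.15817$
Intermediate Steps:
$k = 2464$
$\frac{k - 3323}{-2031 - 3400} = \frac{2464 - 3323}{-2031 - 3400} = - \frac{859}{-5431} = \left(-859\right) \left(- \frac{1}{5431}\right) = \frac{859}{5431}$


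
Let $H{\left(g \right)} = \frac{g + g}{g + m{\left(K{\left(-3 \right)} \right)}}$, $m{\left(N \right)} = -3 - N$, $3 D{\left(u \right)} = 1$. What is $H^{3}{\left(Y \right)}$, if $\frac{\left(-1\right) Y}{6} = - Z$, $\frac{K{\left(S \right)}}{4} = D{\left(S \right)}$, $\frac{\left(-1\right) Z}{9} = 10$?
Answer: $\frac{34012224000}{4354703137} \approx 7.8105$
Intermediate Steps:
$Z = -90$ ($Z = \left(-9\right) 10 = -90$)
$D{\left(u \right)} = \frac{1}{3}$ ($D{\left(u \right)} = \frac{1}{3} \cdot 1 = \frac{1}{3}$)
$K{\left(S \right)} = \frac{4}{3}$ ($K{\left(S \right)} = 4 \cdot \frac{1}{3} = \frac{4}{3}$)
$Y = -540$ ($Y = - 6 \left(\left(-1\right) \left(-90\right)\right) = \left(-6\right) 90 = -540$)
$H{\left(g \right)} = \frac{2 g}{- \frac{13}{3} + g}$ ($H{\left(g \right)} = \frac{g + g}{g - \frac{13}{3}} = \frac{2 g}{g - \frac{13}{3}} = \frac{2 g}{- \frac{13}{3} + g}$)
$H^{3}{\left(Y \right)} = \left(6 \left(-540\right) \frac{1}{-13 + 3 \left(-540\right)}\right)^{3} = \left(6 \left(-540\right) \frac{1}{-13 - 1620}\right)^{3} = \left(6 \left(-540\right) \frac{1}{-1633}\right)^{3} = \left(6 \left(-540\right) \left(- \frac{1}{1633}\right)\right)^{3} = \left(\frac{3240}{1633}\right)^{3} = \frac{34012224000}{4354703137}$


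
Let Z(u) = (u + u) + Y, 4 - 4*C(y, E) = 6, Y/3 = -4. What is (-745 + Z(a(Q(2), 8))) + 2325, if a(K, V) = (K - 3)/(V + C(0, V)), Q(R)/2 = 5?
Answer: 23548/15 ≈ 1569.9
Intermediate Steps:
Y = -12 (Y = 3*(-4) = -12)
C(y, E) = -½ (C(y, E) = 1 - ¼*6 = 1 - 3/2 = -½)
Q(R) = 10 (Q(R) = 2*5 = 10)
a(K, V) = (-3 + K)/(-½ + V) (a(K, V) = (K - 3)/(V - ½) = (-3 + K)/(-½ + V))
Z(u) = -12 + 2*u (Z(u) = (u + u) - 12 = 2*u - 12 = -12 + 2*u)
(-745 + Z(a(Q(2), 8))) + 2325 = (-745 + (-12 + 2*(2*(-3 + 10)/(-1 + 2*8)))) + 2325 = (-745 + (-12 + 2*(2*7/(-1 + 16)))) + 2325 = (-745 + (-12 + 2*(2*7/15))) + 2325 = (-745 + (-12 + 2*(2*(1/15)*7))) + 2325 = (-745 + (-12 + 2*(14/15))) + 2325 = (-745 + (-12 + 28/15)) + 2325 = (-745 - 152/15) + 2325 = -11327/15 + 2325 = 23548/15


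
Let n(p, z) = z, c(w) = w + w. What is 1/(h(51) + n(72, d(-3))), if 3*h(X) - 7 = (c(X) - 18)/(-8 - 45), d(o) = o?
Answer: -159/190 ≈ -0.83684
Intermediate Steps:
c(w) = 2*w
h(X) = 389/159 - 2*X/159 (h(X) = 7/3 + ((2*X - 18)/(-8 - 45))/3 = 7/3 + ((-18 + 2*X)/(-53))/3 = 7/3 + ((-18 + 2*X)*(-1/53))/3 = 7/3 + (18/53 - 2*X/53)/3 = 7/3 + (6/53 - 2*X/159) = 389/159 - 2*X/159)
1/(h(51) + n(72, d(-3))) = 1/((389/159 - 2/159*51) - 3) = 1/((389/159 - 34/53) - 3) = 1/(287/159 - 3) = 1/(-190/159) = -159/190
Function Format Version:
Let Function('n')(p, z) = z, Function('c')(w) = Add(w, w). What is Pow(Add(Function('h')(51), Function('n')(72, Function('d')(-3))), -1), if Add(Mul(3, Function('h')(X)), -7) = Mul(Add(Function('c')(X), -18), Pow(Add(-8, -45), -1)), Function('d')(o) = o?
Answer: Rational(-159, 190) ≈ -0.83684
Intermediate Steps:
Function('c')(w) = Mul(2, w)
Function('h')(X) = Add(Rational(389, 159), Mul(Rational(-2, 159), X)) (Function('h')(X) = Add(Rational(7, 3), Mul(Rational(1, 3), Mul(Add(Mul(2, X), -18), Pow(Add(-8, -45), -1)))) = Add(Rational(7, 3), Mul(Rational(1, 3), Mul(Add(-18, Mul(2, X)), Pow(-53, -1)))) = Add(Rational(7, 3), Mul(Rational(1, 3), Mul(Add(-18, Mul(2, X)), Rational(-1, 53)))) = Add(Rational(7, 3), Mul(Rational(1, 3), Add(Rational(18, 53), Mul(Rational(-2, 53), X)))) = Add(Rational(7, 3), Add(Rational(6, 53), Mul(Rational(-2, 159), X))) = Add(Rational(389, 159), Mul(Rational(-2, 159), X)))
Pow(Add(Function('h')(51), Function('n')(72, Function('d')(-3))), -1) = Pow(Add(Add(Rational(389, 159), Mul(Rational(-2, 159), 51)), -3), -1) = Pow(Add(Add(Rational(389, 159), Rational(-34, 53)), -3), -1) = Pow(Add(Rational(287, 159), -3), -1) = Pow(Rational(-190, 159), -1) = Rational(-159, 190)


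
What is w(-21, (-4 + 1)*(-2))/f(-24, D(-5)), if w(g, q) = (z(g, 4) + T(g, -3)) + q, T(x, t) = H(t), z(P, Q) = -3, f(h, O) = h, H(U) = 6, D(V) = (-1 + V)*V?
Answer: -3/8 ≈ -0.37500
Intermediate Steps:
D(V) = V*(-1 + V)
T(x, t) = 6
w(g, q) = 3 + q (w(g, q) = (-3 + 6) + q = 3 + q)
w(-21, (-4 + 1)*(-2))/f(-24, D(-5)) = (3 + (-4 + 1)*(-2))/(-24) = (3 - 3*(-2))*(-1/24) = (3 + 6)*(-1/24) = 9*(-1/24) = -3/8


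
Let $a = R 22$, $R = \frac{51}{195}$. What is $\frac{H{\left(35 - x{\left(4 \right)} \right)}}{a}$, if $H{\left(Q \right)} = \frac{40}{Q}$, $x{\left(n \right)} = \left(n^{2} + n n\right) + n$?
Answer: $- \frac{1300}{187} \approx -6.9519$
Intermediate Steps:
$x{\left(n \right)} = n + 2 n^{2}$ ($x{\left(n \right)} = \left(n^{2} + n^{2}\right) + n = 2 n^{2} + n = n + 2 n^{2}$)
$R = \frac{17}{65}$ ($R = 51 \cdot \frac{1}{195} = \frac{17}{65} \approx 0.26154$)
$a = \frac{374}{65}$ ($a = \frac{17}{65} \cdot 22 = \frac{374}{65} \approx 5.7538$)
$\frac{H{\left(35 - x{\left(4 \right)} \right)}}{a} = \frac{40 \frac{1}{35 - 4 \left(1 + 2 \cdot 4\right)}}{\frac{374}{65}} = \frac{40}{35 - 4 \left(1 + 8\right)} \frac{65}{374} = \frac{40}{35 - 4 \cdot 9} \cdot \frac{65}{374} = \frac{40}{35 - 36} \cdot \frac{65}{374} = \frac{40}{-1} \cdot \frac{65}{374} = 40 \left(-1\right) \frac{65}{374} = \left(-40\right) \frac{65}{374} = - \frac{1300}{187}$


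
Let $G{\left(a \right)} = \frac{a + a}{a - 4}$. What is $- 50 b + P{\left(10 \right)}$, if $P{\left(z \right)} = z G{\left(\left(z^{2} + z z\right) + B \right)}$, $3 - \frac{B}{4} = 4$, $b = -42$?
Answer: $\frac{25445}{12} \approx 2120.4$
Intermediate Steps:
$B = -4$ ($B = 12 - 16 = -4$)
$G{\left(a \right)} = \frac{2 a}{-4 + a}$
$P{\left(z \right)} = \frac{2 z \left(-4 + 2 z^{2}\right)}{-8 + 2 z^{2}}$ ($P{\left(z \right)} = z \frac{2 \left(\left(z^{2} + z z\right) - 4\right)}{-4 - \left(4 - z^{2} - z z\right)} = z \frac{2 \left(\left(z^{2} + z^{2}\right) - 4\right)}{-4 + \left(\left(z^{2} + z^{2}\right) - 4\right)} = z \frac{2 \left(2 z^{2} - 4\right)}{-4 + \left(2 z^{2} - 4\right)} = z \frac{2 \left(-4 + 2 z^{2}\right)}{-4 + \left(-4 + 2 z^{2}\right)} = z \frac{2 \left(-4 + 2 z^{2}\right)}{-8 + 2 z^{2}} = \frac{2 z \left(-4 + 2 z^{2}\right)}{-8 + 2 z^{2}}$)
$- 50 b + P{\left(10 \right)} = \left(-50\right) \left(-42\right) + 2 \cdot 10 \frac{1}{-4 + 10^{2}} \left(-2 + 10^{2}\right) = 2100 + 2 \cdot 10 \frac{1}{-4 + 100} \left(-2 + 100\right) = 2100 + 2 \cdot 10 \cdot \frac{1}{96} \cdot 98 = 2100 + \frac{245}{12} = \frac{25445}{12}$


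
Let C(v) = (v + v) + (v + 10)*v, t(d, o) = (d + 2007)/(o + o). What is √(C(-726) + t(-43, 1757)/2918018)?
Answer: √3406389435795191913623899/2563478813 ≈ 719.97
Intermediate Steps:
t(d, o) = (2007 + d)/(2*o) (t(d, o) = (2007 + d)/((2*o)) = (2007 + d)*(1/(2*o)) = (2007 + d)/(2*o))
C(v) = 2*v + v*(10 + v) (C(v) = 2*v + (10 + v)*v = 2*v + v*(10 + v))
√(C(-726) + t(-43, 1757)/2918018) = √(-726*(12 - 726) + ((½)*(2007 - 43)/1757)/2918018) = √(-726*(-714) + ((½)*(1/1757)*1964)*(1/2918018)) = √(518364 + (982/1757)*(1/2918018)) = √(518364 + 491/2563478813) = √(1328815131422423/2563478813) = √3406389435795191913623899/2563478813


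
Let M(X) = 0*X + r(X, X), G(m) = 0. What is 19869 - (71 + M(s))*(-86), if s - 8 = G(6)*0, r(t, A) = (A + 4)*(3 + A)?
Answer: 37327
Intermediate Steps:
r(t, A) = (3 + A)*(4 + A) (r(t, A) = (4 + A)*(3 + A) = (3 + A)*(4 + A))
s = 8 (s = 8 + 0*0 = 8 + 0 = 8)
M(X) = 12 + X**2 + 7*X (M(X) = 0*X + (12 + X**2 + 7*X) = 0 + (12 + X**2 + 7*X) = 12 + X**2 + 7*X)
19869 - (71 + M(s))*(-86) = 19869 - (71 + (12 + 8**2 + 7*8))*(-86) = 19869 - (71 + (12 + 64 + 56))*(-86) = 19869 - (71 + 132)*(-86) = 19869 - 203*(-86) = 19869 - 1*(-17458) = 19869 + 17458 = 37327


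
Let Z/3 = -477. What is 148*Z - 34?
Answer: -211822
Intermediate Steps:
Z = -1431 (Z = 3*(-477) = -1431)
148*Z - 34 = 148*(-1431) - 34 = -211788 - 34 = -211822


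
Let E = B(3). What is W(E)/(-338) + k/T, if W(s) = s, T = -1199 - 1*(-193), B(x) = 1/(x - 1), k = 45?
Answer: -15713/340028 ≈ -0.046211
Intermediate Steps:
B(x) = 1/(-1 + x)
E = 1/2 (E = 1/(-1 + 3) = 1/2 ≈ 0.50000)
T = -1006 (T = -1199 + 193 = -1006)
W(E)/(-338) + k/T = (1/2)/(-338) + 45/(-1006) = (1/2)*(-1/338) + 45*(-1/1006) = -1/676 - 45/1006 = -15713/340028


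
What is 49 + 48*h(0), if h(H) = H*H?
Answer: 49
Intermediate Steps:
h(H) = H²
49 + 48*h(0) = 49 + 48*0² = 49 + 48*0 = 49 + 0 = 49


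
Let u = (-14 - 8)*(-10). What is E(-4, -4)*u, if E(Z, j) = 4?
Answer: 880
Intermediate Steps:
u = 220 (u = -22*(-10) = 220)
E(-4, -4)*u = 4*220 = 880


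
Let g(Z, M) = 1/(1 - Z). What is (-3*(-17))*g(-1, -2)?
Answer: 51/2 ≈ 25.500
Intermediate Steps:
(-3*(-17))*g(-1, -2) = (-3*(-17))*(-1/(-1 - 1)) = 51*(-1/(-2)) = 51*(-1*(-1/2)) = 51*(1/2) = 51/2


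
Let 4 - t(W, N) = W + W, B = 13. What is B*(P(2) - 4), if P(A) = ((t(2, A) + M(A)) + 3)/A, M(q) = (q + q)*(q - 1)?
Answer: -13/2 ≈ -6.5000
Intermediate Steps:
t(W, N) = 4 - 2*W (t(W, N) = 4 - (W + W) = 4 - 2*W)
M(q) = 2*q*(-1 + q) (M(q) = (2*q)*(-1 + q) = 2*q*(-1 + q))
P(A) = (3 + 2*A*(-1 + A))/A (P(A) = (((4 - 2*2) + 2*A*(-1 + A)) + 3)/A = (((4 - 4) + 2*A*(-1 + A)) + 3)/A = ((0 + 2*A*(-1 + A)) + 3)/A = (2*A*(-1 + A) + 3)/A = (3 + 2*A*(-1 + A))/A)
B*(P(2) - 4) = 13*((-2 + 2*2 + 3/2) - 4) = 13*((-2 + 4 + 3*(½)) - 4) = 13*((-2 + 4 + 3/2) - 4) = 13*(7/2 - 4) = 13*(-½) = -13/2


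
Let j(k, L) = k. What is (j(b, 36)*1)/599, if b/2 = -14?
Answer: -28/599 ≈ -0.046745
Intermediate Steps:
b = -28 (b = 2*(-14) = -28)
(j(b, 36)*1)/599 = -28*1/599 = -28/599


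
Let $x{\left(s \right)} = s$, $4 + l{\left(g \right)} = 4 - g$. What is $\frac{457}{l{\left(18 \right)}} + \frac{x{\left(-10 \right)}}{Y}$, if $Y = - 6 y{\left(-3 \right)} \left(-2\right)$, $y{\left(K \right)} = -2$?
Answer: $- \frac{899}{36} \approx -24.972$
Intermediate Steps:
$l{\left(g \right)} = - g$ ($l{\left(g \right)} = -4 - \left(-4 + g\right) = - g$)
$Y = -24$ ($Y = \left(-6\right) \left(-2\right) \left(-2\right) = 12 \left(-2\right) = -24$)
$\frac{457}{l{\left(18 \right)}} + \frac{x{\left(-10 \right)}}{Y} = \frac{457}{\left(-1\right) 18} - \frac{10}{-24} = \frac{457}{-18} - - \frac{5}{12} = 457 \left(- \frac{1}{18}\right) + \frac{5}{12} = - \frac{457}{18} + \frac{5}{12} = - \frac{899}{36}$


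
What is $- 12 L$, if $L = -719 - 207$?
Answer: $11112$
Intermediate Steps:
$L = -926$
$- 12 L = \left(-12\right) \left(-926\right) = 11112$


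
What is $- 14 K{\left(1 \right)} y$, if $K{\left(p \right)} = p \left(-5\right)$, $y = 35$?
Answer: $2450$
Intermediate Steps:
$K{\left(p \right)} = - 5 p$
$- 14 K{\left(1 \right)} y = - 14 \left(\left(-5\right) 1\right) 35 = \left(-14\right) \left(-5\right) 35 = 70 \cdot 35 = 2450$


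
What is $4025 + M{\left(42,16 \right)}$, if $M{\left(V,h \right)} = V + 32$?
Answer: $4099$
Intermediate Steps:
$M{\left(V,h \right)} = 32 + V$
$4025 + M{\left(42,16 \right)} = 4025 + \left(32 + 42\right) = 4025 + 74 = 4099$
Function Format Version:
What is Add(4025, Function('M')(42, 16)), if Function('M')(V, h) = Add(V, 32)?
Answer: 4099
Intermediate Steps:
Function('M')(V, h) = Add(32, V)
Add(4025, Function('M')(42, 16)) = Add(4025, Add(32, 42)) = Add(4025, 74) = 4099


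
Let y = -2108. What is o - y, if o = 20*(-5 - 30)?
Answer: 1408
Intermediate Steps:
o = -700 (o = 20*(-35) = -700)
o - y = -700 - 1*(-2108) = -700 + 2108 = 1408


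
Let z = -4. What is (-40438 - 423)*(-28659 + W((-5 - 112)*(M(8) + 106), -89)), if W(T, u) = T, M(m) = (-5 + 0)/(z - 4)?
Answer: 13446251853/8 ≈ 1.6808e+9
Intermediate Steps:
M(m) = 5/8 (M(m) = (-5 + 0)/(-4 - 4) = -5/(-8) = -5*(-1/8) = 5/8)
(-40438 - 423)*(-28659 + W((-5 - 112)*(M(8) + 106), -89)) = (-40438 - 423)*(-28659 + (-5 - 112)*(5/8 + 106)) = -40861*(-28659 - 117*853/8) = -40861*(-28659 - 99801/8) = -40861*(-329073/8) = 13446251853/8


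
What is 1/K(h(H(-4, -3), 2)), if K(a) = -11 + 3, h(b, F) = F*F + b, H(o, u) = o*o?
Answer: -⅛ ≈ -0.12500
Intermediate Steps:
H(o, u) = o²
h(b, F) = b + F² (h(b, F) = F² + b = b + F²)
K(a) = -8
1/K(h(H(-4, -3), 2)) = 1/(-8) = -⅛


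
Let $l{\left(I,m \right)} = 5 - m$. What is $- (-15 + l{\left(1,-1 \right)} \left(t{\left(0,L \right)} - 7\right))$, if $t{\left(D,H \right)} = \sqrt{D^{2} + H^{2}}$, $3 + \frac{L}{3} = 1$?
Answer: $21$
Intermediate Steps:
$L = -6$ ($L = -9 + 3 \cdot 1 = -9 + 3 = -6$)
$- (-15 + l{\left(1,-1 \right)} \left(t{\left(0,L \right)} - 7\right)) = - (-15 + \left(5 - -1\right) \left(\sqrt{0^{2} + \left(-6\right)^{2}} - 7\right)) = - (-15 + \left(5 + 1\right) \left(\sqrt{0 + 36} - 7\right)) = - (-15 + 6 \left(\sqrt{36} - 7\right)) = - (-15 + 6 \left(6 - 7\right)) = - (-15 + 6 \left(-1\right)) = - (-15 - 6) = \left(-1\right) \left(-21\right) = 21$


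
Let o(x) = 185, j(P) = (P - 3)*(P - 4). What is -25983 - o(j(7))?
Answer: -26168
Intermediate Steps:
j(P) = (-4 + P)*(-3 + P) (j(P) = (-3 + P)*(-4 + P) = (-4 + P)*(-3 + P))
-25983 - o(j(7)) = -25983 - 1*185 = -25983 - 185 = -26168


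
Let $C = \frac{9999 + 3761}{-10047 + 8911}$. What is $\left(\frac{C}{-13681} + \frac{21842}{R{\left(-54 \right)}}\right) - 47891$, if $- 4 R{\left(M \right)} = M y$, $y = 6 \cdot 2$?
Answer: $- \frac{3757428436090}{78679431} \approx -47756.0$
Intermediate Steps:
$C = - \frac{860}{71}$ ($C = \frac{13760}{-1136} = 13760 \left(- \frac{1}{1136}\right) = - \frac{860}{71} \approx -12.113$)
$y = 12$
$R{\left(M \right)} = - 3 M$ ($R{\left(M \right)} = - \frac{M 12}{4} = - \frac{12 M}{4} = - 3 M$)
$\left(\frac{C}{-13681} + \frac{21842}{R{\left(-54 \right)}}\right) - 47891 = \left(- \frac{860}{71 \left(-13681\right)} + \frac{21842}{\left(-3\right) \left(-54\right)}\right) - 47891 = \left(\left(- \frac{860}{71}\right) \left(- \frac{1}{13681}\right) + \frac{21842}{162}\right) - 47891 = \left(\frac{860}{971351} + 21842 \cdot \frac{1}{162}\right) - 47891 = \left(\frac{860}{971351} + \frac{10921}{81}\right) - 47891 = \frac{10608193931}{78679431} - 47891 = - \frac{3757428436090}{78679431}$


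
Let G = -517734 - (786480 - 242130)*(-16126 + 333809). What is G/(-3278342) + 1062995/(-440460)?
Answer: 7616581738284635/144397851732 ≈ 52747.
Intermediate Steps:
G = -172931258784 (G = -517734 - 544350*317683 = -517734 - 1*172930741050 = -517734 - 172930741050 = -172931258784)
G/(-3278342) + 1062995/(-440460) = -172931258784/(-3278342) + 1062995/(-440460) = -172931258784*(-1/3278342) + 1062995*(-1/440460) = 86465629392/1639171 - 212599/88092 = 7616581738284635/144397851732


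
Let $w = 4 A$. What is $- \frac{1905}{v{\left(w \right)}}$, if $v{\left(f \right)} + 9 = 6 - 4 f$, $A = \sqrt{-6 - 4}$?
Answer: $\frac{5715}{2569} - \frac{30480 i \sqrt{10}}{2569} \approx 2.2246 - 37.519 i$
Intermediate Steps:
$A = i \sqrt{10}$ ($A = \sqrt{-10} = i \sqrt{10} \approx 3.1623 i$)
$w = 4 i \sqrt{10} \approx 12.649 i$
$v{\left(f \right)} = -3 - 4 f$ ($v{\left(f \right)} = -9 - \left(-6 + 4 f\right) = -3 - 4 f$)
$- \frac{1905}{v{\left(w \right)}} = - \frac{1905}{-3 - 4 \cdot 4 i \sqrt{10}} = - \frac{1905}{-3 - 16 i \sqrt{10}}$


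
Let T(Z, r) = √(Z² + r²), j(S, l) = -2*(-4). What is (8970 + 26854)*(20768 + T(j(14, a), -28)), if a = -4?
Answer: 743992832 + 143296*√53 ≈ 7.4504e+8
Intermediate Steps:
j(S, l) = 8
(8970 + 26854)*(20768 + T(j(14, a), -28)) = (8970 + 26854)*(20768 + √(8² + (-28)²)) = 35824*(20768 + √(64 + 784)) = 35824*(20768 + √848) = 35824*(20768 + 4*√53) = 743992832 + 143296*√53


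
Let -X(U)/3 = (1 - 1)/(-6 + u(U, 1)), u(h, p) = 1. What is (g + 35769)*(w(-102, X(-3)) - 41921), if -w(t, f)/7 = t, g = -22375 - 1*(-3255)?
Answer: -686055343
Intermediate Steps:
g = -19120 (g = -22375 + 3255 = -19120)
X(U) = 0 (X(U) = -3*(1 - 1)/(-6 + 1) = -0/(-5) = -0*(-1)/5 = -3*0 = 0)
w(t, f) = -7*t
(g + 35769)*(w(-102, X(-3)) - 41921) = (-19120 + 35769)*(-7*(-102) - 41921) = 16649*(714 - 41921) = 16649*(-41207) = -686055343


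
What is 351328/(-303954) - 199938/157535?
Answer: -8294172238/3420242385 ≈ -2.4250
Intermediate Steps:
351328/(-303954) - 199938/157535 = 351328*(-1/303954) - 199938*1/157535 = -175664/151977 - 199938/157535 = -8294172238/3420242385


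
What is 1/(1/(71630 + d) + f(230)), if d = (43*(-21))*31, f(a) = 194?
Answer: 43637/8465579 ≈ 0.0051546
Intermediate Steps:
d = -27993 (d = -903*31 = -27993)
1/(1/(71630 + d) + f(230)) = 1/(1/(71630 - 27993) + 194) = 1/(1/43637 + 194) = 1/(8465579/43637) = 43637/8465579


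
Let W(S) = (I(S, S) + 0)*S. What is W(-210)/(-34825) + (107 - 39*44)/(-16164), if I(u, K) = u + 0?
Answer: -3753137/3216636 ≈ -1.1668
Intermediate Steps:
I(u, K) = u
W(S) = S² (W(S) = (S + 0)*S = S*S = S²)
W(-210)/(-34825) + (107 - 39*44)/(-16164) = (-210)²/(-34825) + (107 - 39*44)/(-16164) = 44100*(-1/34825) + (107 - 1716)*(-1/16164) = -252/199 - 1609*(-1/16164) = -252/199 + 1609/16164 = -3753137/3216636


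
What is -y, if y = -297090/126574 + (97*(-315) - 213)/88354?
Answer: 1076554239/399404257 ≈ 2.6954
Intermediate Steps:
y = -1076554239/399404257 (y = -297090*1/126574 + (-30555 - 213)*(1/88354) = -148545/63287 - 30768*1/88354 = -148545/63287 - 15384/44177 = -1076554239/399404257 ≈ -2.6954)
-y = -1*(-1076554239/399404257) = 1076554239/399404257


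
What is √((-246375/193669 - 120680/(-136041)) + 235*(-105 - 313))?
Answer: 5*I*√511823201531757302985/360916773 ≈ 313.42*I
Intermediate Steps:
√((-246375/193669 - 120680/(-136041)) + 235*(-105 - 313)) = √((-246375*1/193669 - 120680*(-1/136041)) + 235*(-418)) = √((-3375/2653 + 120680/136041) - 98230) = √(-138974335/360916773 - 98230) = √(-35452993586125/360916773) = 5*I*√511823201531757302985/360916773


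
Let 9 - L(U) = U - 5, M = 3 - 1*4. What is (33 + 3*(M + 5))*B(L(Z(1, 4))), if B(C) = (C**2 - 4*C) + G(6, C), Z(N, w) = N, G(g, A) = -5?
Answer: 5040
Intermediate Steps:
M = -1 (M = 3 - 4 = -1)
L(U) = 14 - U (L(U) = 9 - (U - 5) = 9 - (-5 + U) = 9 + (5 - U) = 14 - U)
B(C) = -5 + C**2 - 4*C (B(C) = (C**2 - 4*C) - 5 = -5 + C**2 - 4*C)
(33 + 3*(M + 5))*B(L(Z(1, 4))) = (33 + 3*(-1 + 5))*(-5 + (14 - 1*1)**2 - 4*(14 - 1*1)) = (33 + 3*4)*(-5 + (14 - 1)**2 - 4*(14 - 1)) = (33 + 12)*(-5 + 13**2 - 4*13) = 45*(-5 + 169 - 52) = 45*112 = 5040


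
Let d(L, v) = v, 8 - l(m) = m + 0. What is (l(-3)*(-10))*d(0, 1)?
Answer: -110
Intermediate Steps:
l(m) = 8 - m (l(m) = 8 - (m + 0) = 8 - m)
(l(-3)*(-10))*d(0, 1) = ((8 - 1*(-3))*(-10))*1 = ((8 + 3)*(-10))*1 = (11*(-10))*1 = -110*1 = -110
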